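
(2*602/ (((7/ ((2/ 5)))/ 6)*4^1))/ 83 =516/ 415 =1.24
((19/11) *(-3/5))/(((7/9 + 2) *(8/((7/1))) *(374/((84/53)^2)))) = -1583631/722264125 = -0.00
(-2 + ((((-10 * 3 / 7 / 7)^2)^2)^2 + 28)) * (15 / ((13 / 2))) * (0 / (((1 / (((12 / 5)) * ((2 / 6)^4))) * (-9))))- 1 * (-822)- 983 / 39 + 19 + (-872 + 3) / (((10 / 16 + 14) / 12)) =1336 / 13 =102.77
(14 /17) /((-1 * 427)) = -2 /1037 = -0.00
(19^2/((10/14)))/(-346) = -2527/1730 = -1.46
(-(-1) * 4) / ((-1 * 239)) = -4 / 239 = -0.02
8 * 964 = 7712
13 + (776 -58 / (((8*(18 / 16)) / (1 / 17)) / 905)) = 68227 / 153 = 445.93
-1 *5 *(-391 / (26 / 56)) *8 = 437920 / 13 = 33686.15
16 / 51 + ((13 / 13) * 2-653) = -33185 / 51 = -650.69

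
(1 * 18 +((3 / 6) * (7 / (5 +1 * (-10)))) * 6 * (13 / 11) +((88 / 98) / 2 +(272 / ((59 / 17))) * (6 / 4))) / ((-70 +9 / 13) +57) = -270877841 / 25440800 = -10.65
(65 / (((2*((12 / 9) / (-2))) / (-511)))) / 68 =99645 / 272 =366.34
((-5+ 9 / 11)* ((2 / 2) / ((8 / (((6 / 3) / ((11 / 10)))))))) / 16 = -115 / 1936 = -0.06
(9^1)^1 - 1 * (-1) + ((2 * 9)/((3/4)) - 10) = 24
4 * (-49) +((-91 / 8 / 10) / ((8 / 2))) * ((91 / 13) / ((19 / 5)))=-238973 / 1216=-196.52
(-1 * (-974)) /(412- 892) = -487 /240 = -2.03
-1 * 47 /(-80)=47 /80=0.59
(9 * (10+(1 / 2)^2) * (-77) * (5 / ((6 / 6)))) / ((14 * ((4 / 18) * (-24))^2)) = -182655 / 2048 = -89.19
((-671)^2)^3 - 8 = 91271485923347513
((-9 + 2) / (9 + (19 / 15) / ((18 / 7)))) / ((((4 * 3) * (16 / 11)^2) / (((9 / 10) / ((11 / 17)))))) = -9639 / 238592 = -0.04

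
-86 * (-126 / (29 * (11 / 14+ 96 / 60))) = 758520 / 4843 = 156.62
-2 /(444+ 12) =-1 /228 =-0.00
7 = 7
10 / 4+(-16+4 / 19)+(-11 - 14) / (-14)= -1530 / 133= -11.50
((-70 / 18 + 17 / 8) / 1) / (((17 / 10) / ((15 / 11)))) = -1.41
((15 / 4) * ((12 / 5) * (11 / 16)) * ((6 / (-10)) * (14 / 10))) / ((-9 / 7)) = 1617 / 400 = 4.04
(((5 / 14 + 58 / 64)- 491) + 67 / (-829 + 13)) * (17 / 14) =-5595689 / 9408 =-594.78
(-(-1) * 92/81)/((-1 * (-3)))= 0.38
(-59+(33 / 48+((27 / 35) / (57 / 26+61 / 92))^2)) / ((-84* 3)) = 4437454711967 / 19200687240000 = 0.23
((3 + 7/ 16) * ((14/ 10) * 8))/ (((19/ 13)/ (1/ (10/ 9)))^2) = 1054053/ 72200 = 14.60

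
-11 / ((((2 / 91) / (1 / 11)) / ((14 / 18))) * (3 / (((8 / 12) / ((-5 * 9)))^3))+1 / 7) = 28028 / 730731011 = 0.00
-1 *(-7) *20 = 140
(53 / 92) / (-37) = -0.02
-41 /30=-1.37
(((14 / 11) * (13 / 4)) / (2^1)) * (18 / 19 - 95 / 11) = -146237 / 9196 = -15.90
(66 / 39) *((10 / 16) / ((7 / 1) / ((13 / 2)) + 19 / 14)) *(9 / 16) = 3465 / 14176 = 0.24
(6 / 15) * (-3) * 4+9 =21 / 5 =4.20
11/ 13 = 0.85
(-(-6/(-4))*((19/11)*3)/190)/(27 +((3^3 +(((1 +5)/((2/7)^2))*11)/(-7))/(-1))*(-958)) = 3/6215440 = 0.00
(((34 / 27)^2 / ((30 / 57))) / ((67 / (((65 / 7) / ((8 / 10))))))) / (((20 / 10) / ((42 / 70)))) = 71383 / 455868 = 0.16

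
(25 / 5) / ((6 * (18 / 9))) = 5 / 12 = 0.42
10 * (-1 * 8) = -80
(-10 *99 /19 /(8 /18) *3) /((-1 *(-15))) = -891 /38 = -23.45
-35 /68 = -0.51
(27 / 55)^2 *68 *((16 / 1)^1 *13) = 10310976 / 3025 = 3408.59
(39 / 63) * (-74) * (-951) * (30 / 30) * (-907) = -276593278 / 7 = -39513325.43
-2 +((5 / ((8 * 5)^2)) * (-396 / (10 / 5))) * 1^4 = -419 / 160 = -2.62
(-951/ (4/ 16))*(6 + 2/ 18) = -69740/ 3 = -23246.67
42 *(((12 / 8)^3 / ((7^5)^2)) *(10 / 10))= 81 / 161414428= 0.00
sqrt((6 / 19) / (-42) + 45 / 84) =sqrt(37373) / 266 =0.73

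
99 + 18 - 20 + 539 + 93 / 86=637.08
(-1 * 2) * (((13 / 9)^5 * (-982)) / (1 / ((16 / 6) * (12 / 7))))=23335022464 / 413343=56454.38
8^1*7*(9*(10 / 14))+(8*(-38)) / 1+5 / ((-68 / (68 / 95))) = 1063 / 19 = 55.95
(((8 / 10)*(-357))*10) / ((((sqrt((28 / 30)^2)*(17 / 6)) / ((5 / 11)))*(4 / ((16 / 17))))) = -21600 / 187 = -115.51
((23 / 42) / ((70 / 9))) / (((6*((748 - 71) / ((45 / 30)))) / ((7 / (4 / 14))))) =69 / 108320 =0.00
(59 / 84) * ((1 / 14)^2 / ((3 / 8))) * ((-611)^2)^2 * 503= 669912702207.61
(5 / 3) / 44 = 5 / 132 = 0.04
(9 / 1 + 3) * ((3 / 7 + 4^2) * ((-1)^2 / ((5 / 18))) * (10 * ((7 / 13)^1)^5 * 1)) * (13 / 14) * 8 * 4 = 272643840 / 28561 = 9546.02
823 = 823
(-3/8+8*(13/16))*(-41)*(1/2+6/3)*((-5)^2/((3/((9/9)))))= -251125/48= -5231.77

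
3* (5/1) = 15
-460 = -460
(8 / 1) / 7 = 8 / 7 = 1.14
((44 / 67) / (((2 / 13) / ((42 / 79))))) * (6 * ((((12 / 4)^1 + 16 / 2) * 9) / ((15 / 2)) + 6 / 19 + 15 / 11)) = 101877048 / 502835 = 202.61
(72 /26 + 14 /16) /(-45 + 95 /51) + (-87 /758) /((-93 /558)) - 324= -28043333691 /86715200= -323.40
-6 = -6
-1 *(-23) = 23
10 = 10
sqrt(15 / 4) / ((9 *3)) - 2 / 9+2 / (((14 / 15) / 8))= sqrt(15) / 54+1066 / 63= 16.99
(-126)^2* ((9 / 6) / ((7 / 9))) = 30618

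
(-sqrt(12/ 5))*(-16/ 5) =32*sqrt(15)/ 25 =4.96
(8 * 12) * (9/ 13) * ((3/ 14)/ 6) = 216/ 91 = 2.37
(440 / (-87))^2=193600 / 7569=25.58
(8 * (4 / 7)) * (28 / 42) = 64 / 21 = 3.05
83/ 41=2.02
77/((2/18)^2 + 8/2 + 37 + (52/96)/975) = 1247400/664409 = 1.88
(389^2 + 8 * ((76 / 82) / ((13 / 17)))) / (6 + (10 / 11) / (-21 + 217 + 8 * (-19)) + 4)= 19519541162 / 1292525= 15101.87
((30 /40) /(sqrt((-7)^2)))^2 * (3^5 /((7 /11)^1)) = 24057 /5488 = 4.38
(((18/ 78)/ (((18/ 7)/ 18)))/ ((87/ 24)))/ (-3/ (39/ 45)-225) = -28/ 14355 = -0.00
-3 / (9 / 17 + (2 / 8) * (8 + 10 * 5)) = -102 / 511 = -0.20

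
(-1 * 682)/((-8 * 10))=341/40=8.52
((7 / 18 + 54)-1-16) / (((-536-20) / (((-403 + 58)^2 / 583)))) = -8900425 / 648296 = -13.73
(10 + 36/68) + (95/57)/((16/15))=3289/272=12.09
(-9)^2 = 81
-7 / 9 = -0.78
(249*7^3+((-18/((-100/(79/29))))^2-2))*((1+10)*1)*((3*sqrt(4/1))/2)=2818372.93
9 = 9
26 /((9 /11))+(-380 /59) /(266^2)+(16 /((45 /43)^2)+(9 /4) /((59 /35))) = 21232623869 /444924900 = 47.72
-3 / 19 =-0.16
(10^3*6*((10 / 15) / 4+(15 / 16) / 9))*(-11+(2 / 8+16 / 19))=-16100.33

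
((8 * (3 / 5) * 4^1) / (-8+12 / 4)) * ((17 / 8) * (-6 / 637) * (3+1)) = 4896 / 15925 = 0.31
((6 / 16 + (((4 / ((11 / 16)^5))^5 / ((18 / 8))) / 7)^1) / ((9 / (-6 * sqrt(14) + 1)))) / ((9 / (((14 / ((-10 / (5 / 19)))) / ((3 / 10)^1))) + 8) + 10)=207691976729364270161337182698391035 / 26223022100664009478340091989028 - 207691976729364270161337182698391035 * sqrt(14) / 4370503683444001579723348664838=-169888.17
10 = 10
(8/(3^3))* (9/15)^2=0.11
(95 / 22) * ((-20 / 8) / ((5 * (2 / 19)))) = -1805 / 88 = -20.51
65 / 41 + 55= 2320 / 41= 56.59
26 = 26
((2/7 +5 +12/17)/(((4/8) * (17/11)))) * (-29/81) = -454894/163863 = -2.78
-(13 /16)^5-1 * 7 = -7711325 /1048576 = -7.35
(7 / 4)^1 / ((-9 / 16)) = -28 / 9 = -3.11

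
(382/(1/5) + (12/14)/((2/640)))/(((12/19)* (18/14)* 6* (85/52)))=274.27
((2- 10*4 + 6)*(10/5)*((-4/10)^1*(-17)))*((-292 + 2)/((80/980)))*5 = 7730240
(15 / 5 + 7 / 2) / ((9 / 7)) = 91 / 18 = 5.06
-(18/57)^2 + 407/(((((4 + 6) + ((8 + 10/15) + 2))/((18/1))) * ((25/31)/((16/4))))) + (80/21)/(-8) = 333121286/189525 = 1757.66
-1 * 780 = -780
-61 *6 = -366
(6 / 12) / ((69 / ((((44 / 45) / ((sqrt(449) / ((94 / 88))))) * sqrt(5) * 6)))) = 47 * sqrt(2245) / 464715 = 0.00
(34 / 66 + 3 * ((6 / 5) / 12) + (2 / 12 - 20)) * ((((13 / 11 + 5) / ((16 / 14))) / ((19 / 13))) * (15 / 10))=-2427243 / 22990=-105.58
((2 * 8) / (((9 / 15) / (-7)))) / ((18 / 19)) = -5320 / 27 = -197.04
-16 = -16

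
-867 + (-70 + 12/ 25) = -23413/ 25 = -936.52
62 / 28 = 31 / 14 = 2.21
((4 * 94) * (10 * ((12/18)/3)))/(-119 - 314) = -7520/3897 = -1.93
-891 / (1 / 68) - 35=-60623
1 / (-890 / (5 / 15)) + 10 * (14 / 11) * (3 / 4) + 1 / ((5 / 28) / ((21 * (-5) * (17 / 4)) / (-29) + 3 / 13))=97.01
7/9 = 0.78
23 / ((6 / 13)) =299 / 6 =49.83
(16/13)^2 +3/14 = 4091/2366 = 1.73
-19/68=-0.28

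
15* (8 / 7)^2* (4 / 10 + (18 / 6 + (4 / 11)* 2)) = 43584 / 539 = 80.86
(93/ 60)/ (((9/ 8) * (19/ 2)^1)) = 124/ 855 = 0.15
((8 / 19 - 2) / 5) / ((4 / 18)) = -27 / 19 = -1.42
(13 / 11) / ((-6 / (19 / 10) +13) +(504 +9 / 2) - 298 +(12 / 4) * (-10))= 494 / 79563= 0.01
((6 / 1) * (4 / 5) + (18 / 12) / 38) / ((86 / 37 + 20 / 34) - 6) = -1156731 / 737960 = -1.57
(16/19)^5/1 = 0.42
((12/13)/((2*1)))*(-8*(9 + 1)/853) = -480/11089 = -0.04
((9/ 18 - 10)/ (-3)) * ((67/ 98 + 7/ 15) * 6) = 32129/ 1470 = 21.86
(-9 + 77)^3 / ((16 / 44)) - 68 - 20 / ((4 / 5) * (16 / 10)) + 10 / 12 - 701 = 20733701 / 24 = 863904.21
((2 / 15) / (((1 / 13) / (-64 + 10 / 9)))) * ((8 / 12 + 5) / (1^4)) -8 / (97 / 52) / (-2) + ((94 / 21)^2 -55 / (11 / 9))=-1232994041 / 1924965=-640.53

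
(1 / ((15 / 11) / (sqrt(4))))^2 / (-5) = -484 / 1125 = -0.43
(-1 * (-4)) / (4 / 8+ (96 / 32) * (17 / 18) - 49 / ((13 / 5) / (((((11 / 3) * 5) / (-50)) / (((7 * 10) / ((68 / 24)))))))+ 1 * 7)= 18720 / 49669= 0.38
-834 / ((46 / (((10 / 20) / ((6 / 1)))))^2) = -139 / 50784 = -0.00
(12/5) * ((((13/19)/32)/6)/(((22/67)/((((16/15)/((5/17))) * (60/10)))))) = 14807/26125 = 0.57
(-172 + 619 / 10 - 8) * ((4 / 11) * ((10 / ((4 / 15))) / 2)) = -17715 / 22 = -805.23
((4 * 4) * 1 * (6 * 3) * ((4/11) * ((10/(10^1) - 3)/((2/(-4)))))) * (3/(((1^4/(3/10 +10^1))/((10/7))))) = 1423872/77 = 18491.84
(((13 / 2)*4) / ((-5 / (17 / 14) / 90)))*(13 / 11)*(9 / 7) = -465426 / 539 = -863.50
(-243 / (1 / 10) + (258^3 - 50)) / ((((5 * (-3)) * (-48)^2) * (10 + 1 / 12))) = -2146379 / 43560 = -49.27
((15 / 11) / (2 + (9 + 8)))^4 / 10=10125 / 3816059522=0.00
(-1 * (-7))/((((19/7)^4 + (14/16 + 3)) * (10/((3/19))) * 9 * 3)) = 67228/955034145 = 0.00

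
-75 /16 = -4.69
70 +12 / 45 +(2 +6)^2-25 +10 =1789 / 15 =119.27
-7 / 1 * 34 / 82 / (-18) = 119 / 738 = 0.16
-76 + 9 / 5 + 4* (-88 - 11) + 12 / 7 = -16397 / 35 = -468.49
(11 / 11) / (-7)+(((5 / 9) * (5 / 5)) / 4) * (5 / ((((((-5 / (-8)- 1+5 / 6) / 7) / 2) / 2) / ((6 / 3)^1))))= 19567 / 231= 84.71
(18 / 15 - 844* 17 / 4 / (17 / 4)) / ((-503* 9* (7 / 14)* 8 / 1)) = 0.05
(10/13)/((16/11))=55/104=0.53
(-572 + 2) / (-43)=570 / 43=13.26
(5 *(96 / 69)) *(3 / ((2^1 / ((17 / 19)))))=4080 / 437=9.34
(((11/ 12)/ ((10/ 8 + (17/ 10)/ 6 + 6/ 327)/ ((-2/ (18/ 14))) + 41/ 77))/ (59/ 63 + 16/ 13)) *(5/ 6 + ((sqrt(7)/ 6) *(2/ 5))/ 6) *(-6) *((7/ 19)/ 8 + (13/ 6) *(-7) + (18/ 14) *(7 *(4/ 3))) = -11955182239/ 842445104-11955182239 *sqrt(7)/ 63183382800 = -14.69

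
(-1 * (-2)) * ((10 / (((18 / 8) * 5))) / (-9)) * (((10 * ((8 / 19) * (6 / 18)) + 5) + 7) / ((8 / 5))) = -7640 / 4617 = -1.65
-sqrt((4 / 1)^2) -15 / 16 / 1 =-79 / 16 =-4.94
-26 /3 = -8.67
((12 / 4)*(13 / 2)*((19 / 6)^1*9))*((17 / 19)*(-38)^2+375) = 3705741 / 4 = 926435.25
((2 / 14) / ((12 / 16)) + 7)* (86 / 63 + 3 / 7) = 17063 / 1323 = 12.90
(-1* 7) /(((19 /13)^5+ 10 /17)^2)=-278887729010527 /2098245794531769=-0.13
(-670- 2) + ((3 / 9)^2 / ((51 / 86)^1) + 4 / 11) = -3390146 / 5049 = -671.45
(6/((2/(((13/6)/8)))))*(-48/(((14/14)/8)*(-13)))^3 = 3538944/169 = 20940.50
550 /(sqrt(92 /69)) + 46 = 46 + 275*sqrt(3) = 522.31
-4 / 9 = -0.44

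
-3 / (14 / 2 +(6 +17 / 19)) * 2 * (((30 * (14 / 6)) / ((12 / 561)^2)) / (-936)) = 2114035 / 29952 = 70.58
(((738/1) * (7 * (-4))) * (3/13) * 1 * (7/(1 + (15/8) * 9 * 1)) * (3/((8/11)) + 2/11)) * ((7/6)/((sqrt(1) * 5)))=-191875572/102245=-1876.63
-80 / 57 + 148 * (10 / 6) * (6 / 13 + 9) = 1728340 / 741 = 2332.44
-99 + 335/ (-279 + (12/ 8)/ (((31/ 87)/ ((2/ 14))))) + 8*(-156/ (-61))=-117548273/ 1474065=-79.74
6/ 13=0.46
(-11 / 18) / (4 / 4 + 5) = -0.10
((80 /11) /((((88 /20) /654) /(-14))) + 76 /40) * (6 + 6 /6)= -128167907 /1210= -105923.89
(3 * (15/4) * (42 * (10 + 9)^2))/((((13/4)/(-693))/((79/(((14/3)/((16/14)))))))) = -9147754440/13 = -703673418.46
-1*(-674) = 674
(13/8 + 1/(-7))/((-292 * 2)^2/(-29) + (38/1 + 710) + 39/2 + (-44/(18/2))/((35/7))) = -108315/803443676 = -0.00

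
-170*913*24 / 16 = -232815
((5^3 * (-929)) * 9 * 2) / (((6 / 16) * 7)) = -5574000 / 7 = -796285.71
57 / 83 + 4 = 389 / 83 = 4.69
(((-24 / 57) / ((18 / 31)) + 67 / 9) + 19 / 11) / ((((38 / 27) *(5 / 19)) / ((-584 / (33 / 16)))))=-74228736 / 11495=-6457.48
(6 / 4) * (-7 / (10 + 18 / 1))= -3 / 8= -0.38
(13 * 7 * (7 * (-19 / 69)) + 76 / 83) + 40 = -134.49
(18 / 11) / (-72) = -1 / 44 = -0.02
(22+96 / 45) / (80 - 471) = -362 / 5865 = -0.06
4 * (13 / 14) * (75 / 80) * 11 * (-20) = -10725 / 14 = -766.07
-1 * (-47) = 47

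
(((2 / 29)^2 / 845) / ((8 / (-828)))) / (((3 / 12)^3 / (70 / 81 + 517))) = -123491968 / 6395805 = -19.31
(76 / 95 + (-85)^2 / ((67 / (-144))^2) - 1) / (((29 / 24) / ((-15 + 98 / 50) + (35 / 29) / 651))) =-5268136538156536 / 14629089875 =-360113.76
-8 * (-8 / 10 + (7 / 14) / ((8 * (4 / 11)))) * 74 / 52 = 7437 / 1040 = 7.15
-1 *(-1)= 1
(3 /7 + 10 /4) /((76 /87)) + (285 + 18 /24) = 307605 /1064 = 289.10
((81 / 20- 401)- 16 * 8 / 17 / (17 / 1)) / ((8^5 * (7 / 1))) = -328133 / 189399040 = -0.00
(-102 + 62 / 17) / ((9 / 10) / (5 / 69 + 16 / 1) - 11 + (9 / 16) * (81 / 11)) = 1631738240 / 112848839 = 14.46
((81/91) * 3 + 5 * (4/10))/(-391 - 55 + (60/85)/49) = -50575/4829578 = -0.01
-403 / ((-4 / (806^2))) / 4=65450827 / 4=16362706.75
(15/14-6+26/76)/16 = -305/1064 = -0.29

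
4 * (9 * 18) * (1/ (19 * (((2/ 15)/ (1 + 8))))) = 43740/ 19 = 2302.11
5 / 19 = 0.26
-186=-186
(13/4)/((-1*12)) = -13/48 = -0.27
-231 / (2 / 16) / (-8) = 231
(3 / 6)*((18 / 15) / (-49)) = -3 / 245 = -0.01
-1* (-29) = 29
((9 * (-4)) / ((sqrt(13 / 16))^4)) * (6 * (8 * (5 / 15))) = -147456 / 169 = -872.52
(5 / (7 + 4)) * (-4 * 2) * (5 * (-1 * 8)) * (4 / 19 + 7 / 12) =72400 / 627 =115.47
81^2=6561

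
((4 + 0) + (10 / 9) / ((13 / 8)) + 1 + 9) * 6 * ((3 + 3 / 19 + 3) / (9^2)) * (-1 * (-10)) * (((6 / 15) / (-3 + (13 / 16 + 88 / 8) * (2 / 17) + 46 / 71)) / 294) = -0.09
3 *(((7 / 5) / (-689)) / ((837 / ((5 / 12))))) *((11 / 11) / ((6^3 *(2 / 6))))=-7 / 166087584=-0.00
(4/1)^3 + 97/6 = 481/6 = 80.17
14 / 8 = 7 / 4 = 1.75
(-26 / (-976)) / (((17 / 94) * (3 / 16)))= 2444 / 3111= 0.79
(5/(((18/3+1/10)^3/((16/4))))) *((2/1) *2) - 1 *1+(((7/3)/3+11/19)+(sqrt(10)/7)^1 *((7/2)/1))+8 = 10.29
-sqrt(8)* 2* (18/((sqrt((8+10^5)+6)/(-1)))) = 24* sqrt(50007)/16669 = 0.32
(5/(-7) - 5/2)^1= -45/14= -3.21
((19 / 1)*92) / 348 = 437 / 87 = 5.02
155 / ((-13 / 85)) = -13175 / 13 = -1013.46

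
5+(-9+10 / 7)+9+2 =59 / 7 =8.43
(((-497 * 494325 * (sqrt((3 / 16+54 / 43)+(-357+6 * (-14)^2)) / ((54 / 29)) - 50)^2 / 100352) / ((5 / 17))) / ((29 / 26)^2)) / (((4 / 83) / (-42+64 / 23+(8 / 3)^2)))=161574981214368735350675 / 13245809098752 - 169955476489781125 * sqrt(200595) / 11101612032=5341590822.47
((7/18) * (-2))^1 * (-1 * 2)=14/9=1.56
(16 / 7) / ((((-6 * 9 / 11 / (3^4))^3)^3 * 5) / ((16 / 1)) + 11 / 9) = 742583750431248 / 397076033215589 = 1.87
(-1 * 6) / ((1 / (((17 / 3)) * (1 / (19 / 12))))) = -408 / 19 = -21.47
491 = 491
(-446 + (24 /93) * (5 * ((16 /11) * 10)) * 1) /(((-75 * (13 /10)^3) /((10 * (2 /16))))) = 3.24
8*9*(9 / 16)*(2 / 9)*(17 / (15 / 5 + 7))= 15.30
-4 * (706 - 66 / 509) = -1437152 / 509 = -2823.48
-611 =-611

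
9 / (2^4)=0.56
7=7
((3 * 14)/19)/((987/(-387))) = -774/893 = -0.87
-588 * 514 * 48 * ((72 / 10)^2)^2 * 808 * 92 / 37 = -1811302029103988736 / 23125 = -78326574231523.84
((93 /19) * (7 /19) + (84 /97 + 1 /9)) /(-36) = -219064 /2836377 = -0.08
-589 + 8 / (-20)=-2947 / 5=-589.40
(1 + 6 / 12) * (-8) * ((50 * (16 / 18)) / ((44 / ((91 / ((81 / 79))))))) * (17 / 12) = -12221300 / 8019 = -1524.04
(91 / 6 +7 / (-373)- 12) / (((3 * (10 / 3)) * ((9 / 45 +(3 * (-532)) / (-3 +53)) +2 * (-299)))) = -35225 / 70465668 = -0.00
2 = 2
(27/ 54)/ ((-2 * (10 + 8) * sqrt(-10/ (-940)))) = -sqrt(94)/ 72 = -0.13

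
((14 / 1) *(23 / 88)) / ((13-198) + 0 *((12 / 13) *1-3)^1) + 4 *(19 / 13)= 616547 / 105820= 5.83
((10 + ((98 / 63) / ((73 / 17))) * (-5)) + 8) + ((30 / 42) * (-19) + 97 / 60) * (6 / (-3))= 1844119 / 45990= 40.10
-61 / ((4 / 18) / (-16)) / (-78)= -732 / 13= -56.31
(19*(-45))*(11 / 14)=-9405 / 14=-671.79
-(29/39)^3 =-24389/59319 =-0.41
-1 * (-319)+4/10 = 1597/5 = 319.40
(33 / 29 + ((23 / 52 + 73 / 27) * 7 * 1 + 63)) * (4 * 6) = 7016182 / 3393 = 2067.84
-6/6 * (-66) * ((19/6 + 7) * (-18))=-12078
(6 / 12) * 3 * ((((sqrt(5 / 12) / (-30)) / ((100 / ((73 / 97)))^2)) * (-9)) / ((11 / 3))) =47961 * sqrt(15) / 41399600000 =0.00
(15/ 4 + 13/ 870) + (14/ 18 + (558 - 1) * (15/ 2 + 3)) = 30552883/ 5220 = 5853.04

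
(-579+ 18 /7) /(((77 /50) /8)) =-2994.43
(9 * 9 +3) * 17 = 1428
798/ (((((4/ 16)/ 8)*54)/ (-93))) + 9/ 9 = -131933/ 3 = -43977.67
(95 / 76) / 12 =5 / 48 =0.10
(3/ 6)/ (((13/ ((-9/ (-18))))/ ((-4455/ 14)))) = -4455/ 728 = -6.12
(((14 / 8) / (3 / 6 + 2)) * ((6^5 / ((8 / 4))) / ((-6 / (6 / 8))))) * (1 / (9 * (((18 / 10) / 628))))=-13188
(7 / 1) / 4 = 7 / 4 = 1.75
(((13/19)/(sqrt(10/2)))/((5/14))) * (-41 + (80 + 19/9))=13468 * sqrt(5)/855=35.22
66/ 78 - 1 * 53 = -678/ 13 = -52.15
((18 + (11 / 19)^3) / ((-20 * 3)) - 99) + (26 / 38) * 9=-38333033 / 411540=-93.15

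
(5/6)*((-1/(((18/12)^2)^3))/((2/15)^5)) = -15625/9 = -1736.11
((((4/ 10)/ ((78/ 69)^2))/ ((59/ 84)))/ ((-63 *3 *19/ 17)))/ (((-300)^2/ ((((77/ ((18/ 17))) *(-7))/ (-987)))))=-11771837/ 973663663050000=-0.00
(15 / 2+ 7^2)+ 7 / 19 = 2161 / 38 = 56.87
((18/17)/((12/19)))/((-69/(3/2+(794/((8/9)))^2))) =-242560707/12512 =-19386.25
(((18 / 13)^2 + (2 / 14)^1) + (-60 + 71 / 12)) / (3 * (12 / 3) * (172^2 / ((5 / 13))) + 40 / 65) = -3692615 / 65516060064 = -0.00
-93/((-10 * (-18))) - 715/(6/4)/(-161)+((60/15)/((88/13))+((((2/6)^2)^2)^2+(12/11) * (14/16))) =927146273/232390620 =3.99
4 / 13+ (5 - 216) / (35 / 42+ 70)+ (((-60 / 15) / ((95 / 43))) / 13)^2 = -68756366 / 25928825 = -2.65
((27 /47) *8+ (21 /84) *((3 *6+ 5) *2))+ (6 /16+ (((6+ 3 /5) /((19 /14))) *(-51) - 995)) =-43812377 /35720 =-1226.55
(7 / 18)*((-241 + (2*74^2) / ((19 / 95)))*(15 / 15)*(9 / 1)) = 381633 / 2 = 190816.50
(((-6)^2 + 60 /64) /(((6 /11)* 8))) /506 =197 /11776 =0.02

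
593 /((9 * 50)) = 593 /450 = 1.32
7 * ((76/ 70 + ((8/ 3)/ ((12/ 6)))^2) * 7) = 6314/ 45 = 140.31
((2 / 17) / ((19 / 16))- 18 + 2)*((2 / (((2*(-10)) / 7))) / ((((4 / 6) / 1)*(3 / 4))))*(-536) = -19270272 / 1615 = -11932.06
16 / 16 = 1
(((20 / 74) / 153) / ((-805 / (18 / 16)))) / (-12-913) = 1 / 374695300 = 0.00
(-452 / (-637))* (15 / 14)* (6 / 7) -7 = -198151 / 31213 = -6.35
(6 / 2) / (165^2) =1 / 9075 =0.00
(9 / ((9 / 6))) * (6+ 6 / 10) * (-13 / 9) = -286 / 5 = -57.20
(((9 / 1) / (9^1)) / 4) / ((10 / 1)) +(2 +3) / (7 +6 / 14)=363 / 520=0.70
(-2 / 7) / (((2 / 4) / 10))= -40 / 7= -5.71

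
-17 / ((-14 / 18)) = 153 / 7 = 21.86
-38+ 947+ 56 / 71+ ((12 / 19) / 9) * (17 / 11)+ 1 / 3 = 40520732 / 44517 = 910.23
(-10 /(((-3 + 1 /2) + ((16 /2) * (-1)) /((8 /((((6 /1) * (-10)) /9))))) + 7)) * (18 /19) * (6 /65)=-1296 /16549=-0.08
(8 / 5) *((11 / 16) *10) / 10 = 11 / 10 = 1.10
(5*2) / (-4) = -2.50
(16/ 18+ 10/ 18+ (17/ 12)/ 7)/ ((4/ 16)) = 415/ 63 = 6.59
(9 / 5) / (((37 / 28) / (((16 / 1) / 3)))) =1344 / 185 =7.26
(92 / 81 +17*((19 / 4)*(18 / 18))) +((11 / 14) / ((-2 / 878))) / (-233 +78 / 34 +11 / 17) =739638253 / 8870148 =83.39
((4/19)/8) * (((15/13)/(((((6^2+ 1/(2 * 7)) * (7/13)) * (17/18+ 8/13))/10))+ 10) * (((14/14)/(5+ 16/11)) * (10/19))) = 59290/2661653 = 0.02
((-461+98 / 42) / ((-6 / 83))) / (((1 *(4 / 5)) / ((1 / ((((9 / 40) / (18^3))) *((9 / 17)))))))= 388307200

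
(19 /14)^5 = 2476099 /537824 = 4.60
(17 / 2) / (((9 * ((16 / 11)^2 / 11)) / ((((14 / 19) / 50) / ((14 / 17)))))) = 384659 / 4377600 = 0.09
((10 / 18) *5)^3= 15625 / 729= 21.43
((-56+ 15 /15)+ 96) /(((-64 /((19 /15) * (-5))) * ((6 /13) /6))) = 10127 /192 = 52.74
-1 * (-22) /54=11 /27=0.41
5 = 5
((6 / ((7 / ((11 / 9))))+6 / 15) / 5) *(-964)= -146528 / 525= -279.10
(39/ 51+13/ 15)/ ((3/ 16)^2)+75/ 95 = 2057849/ 43605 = 47.19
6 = 6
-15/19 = -0.79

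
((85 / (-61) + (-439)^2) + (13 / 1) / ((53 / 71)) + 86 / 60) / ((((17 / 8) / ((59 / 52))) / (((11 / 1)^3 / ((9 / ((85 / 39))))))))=1467997783176221 / 44256537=33170190.95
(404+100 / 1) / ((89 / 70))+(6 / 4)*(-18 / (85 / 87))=2789739 / 7565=368.77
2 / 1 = 2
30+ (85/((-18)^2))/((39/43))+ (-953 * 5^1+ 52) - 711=-68154929/12636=-5393.71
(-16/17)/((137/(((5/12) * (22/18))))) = -220/62883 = -0.00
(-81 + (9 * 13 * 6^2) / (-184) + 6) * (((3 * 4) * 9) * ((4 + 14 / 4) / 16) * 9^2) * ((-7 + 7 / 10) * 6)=5583850587 / 368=15173507.03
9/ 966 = 3/ 322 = 0.01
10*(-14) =-140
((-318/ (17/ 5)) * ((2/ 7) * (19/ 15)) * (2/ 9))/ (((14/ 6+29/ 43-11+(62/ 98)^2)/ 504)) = 9980707296/ 19987427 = 499.35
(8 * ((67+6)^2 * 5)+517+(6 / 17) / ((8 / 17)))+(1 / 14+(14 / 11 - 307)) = 65718605 / 308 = 213372.09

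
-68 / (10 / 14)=-476 / 5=-95.20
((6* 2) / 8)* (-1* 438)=-657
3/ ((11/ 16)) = 48/ 11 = 4.36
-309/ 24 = -103/ 8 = -12.88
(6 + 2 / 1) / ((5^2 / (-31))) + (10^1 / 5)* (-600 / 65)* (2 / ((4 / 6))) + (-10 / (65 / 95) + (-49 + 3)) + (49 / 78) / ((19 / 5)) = -4659211 / 37050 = -125.75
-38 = -38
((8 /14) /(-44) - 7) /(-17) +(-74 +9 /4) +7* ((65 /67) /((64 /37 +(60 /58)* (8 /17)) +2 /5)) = -2877489754211 /41859238652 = -68.74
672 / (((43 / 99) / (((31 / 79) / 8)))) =257796 / 3397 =75.89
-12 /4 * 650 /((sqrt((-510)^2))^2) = -0.01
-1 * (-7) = 7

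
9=9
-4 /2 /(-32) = 0.06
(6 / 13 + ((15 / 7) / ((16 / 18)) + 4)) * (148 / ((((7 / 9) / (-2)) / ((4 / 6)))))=-1110666 / 637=-1743.59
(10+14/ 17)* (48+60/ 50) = 45264/ 85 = 532.52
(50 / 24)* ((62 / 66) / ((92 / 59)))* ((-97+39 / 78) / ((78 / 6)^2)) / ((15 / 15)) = -8824925 / 12314016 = -0.72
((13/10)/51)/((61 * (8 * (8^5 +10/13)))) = 169/106021386720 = 0.00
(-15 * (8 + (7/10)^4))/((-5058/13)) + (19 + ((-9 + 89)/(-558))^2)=1691965559711/87493284000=19.34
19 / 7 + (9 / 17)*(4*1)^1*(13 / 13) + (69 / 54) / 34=20861 / 4284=4.87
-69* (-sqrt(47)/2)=69* sqrt(47)/2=236.52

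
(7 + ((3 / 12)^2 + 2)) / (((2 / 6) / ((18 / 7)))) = 69.91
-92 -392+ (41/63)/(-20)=-609881/1260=-484.03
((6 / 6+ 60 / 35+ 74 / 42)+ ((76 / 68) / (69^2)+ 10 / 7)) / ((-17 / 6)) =-6691058 / 3210501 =-2.08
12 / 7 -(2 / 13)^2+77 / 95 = 281091 / 112385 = 2.50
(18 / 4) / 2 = 9 / 4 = 2.25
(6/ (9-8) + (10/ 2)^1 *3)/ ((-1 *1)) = -21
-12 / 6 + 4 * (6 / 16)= -1 / 2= -0.50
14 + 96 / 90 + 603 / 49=20119 / 735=27.37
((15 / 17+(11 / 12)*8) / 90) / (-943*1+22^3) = 419 / 44545950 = 0.00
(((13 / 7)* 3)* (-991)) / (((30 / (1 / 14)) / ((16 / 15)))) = -51532 / 3675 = -14.02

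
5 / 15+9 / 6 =11 / 6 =1.83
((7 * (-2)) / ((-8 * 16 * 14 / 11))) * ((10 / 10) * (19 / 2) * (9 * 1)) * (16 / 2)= 1881 / 32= 58.78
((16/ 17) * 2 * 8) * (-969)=-14592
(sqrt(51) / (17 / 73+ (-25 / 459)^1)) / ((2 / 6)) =100521 *sqrt(51) / 5978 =120.08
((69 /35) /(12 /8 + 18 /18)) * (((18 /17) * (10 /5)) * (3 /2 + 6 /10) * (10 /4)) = 3726 /425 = 8.77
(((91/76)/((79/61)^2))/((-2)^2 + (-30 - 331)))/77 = -48373/1862638932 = -0.00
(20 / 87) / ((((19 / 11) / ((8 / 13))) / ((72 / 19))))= 42240 / 136097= 0.31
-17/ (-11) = 17/ 11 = 1.55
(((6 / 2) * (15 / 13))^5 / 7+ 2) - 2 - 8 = 163735717 / 2599051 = 63.00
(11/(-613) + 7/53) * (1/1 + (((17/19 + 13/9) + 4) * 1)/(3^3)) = 2348812/16666857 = 0.14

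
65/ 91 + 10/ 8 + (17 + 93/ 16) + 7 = 3559/ 112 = 31.78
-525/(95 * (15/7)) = -49/19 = -2.58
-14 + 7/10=-133/10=-13.30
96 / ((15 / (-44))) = -1408 / 5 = -281.60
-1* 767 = -767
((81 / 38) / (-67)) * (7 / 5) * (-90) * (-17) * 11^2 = -10496871 / 1273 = -8245.77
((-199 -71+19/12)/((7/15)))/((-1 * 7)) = 16105/196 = 82.17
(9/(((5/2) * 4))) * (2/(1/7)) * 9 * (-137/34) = -77679/170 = -456.94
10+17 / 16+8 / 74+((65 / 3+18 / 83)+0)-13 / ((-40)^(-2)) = -3061213955 / 147408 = -20766.95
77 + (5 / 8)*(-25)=491 / 8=61.38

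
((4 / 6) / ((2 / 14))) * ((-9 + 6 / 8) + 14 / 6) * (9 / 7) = -71 / 2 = -35.50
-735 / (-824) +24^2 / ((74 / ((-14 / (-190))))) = 4244709 / 2896360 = 1.47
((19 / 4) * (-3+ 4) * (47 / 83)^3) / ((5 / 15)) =5917911 / 2287148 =2.59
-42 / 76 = -21 / 38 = -0.55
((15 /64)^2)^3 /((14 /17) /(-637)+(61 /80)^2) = 146844140625 /513927465140224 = 0.00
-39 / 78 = -1 / 2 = -0.50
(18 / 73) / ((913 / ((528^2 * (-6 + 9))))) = 1368576 / 6059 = 225.87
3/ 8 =0.38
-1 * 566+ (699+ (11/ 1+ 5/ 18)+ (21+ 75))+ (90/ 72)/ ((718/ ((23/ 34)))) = 240.28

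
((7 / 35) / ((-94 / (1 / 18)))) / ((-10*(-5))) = -1 / 423000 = -0.00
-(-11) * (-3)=-33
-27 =-27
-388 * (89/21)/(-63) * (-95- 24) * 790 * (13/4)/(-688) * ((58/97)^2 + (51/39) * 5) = 504103329595/6306552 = 79933.27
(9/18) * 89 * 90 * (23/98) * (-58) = -2671335/49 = -54517.04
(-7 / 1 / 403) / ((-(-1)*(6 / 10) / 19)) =-665 / 1209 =-0.55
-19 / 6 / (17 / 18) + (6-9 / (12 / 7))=-177 / 68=-2.60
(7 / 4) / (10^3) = 7 / 4000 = 0.00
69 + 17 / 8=569 / 8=71.12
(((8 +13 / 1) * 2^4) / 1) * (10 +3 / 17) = 58128 / 17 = 3419.29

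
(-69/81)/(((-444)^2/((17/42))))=-391/223552224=-0.00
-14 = -14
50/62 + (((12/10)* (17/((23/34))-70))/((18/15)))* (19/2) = -303349/713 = -425.45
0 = 0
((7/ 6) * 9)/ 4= 2.62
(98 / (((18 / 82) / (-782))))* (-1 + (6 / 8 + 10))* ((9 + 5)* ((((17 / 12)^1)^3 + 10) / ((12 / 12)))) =-1586405108197 / 2592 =-612039007.79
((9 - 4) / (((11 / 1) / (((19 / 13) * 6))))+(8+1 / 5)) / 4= 8713 / 2860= 3.05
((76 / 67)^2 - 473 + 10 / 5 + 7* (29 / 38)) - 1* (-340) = -21215487 / 170582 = -124.37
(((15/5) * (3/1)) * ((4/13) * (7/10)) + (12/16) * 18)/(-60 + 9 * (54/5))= 669/1612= 0.42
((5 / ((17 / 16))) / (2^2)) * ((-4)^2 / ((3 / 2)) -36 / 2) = -440 / 51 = -8.63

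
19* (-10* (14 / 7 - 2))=0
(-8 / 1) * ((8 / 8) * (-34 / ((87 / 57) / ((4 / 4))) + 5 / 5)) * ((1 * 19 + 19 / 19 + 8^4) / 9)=6772192 / 87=77841.29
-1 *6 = -6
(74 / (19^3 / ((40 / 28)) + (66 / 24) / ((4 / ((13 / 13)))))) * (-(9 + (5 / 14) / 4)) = -376660 / 2689113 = -0.14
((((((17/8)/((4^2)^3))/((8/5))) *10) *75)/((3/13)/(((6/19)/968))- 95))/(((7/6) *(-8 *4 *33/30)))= -6215625/642773942272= -0.00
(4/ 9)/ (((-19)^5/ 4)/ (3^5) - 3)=-0.00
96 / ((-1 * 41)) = -96 / 41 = -2.34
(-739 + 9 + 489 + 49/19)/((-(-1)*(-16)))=2265/152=14.90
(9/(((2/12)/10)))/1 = 540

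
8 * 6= 48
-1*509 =-509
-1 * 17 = -17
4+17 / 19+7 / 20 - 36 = -11687 / 380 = -30.76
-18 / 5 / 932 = -9 / 2330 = -0.00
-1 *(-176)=176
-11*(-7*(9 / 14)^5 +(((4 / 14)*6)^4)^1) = -6649533 / 76832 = -86.55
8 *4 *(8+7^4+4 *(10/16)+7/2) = 77280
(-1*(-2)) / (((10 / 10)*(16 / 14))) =7 / 4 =1.75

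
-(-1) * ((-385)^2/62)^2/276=21970650625/1060944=20708.59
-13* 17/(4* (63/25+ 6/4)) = -5525/402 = -13.74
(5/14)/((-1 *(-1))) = 5/14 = 0.36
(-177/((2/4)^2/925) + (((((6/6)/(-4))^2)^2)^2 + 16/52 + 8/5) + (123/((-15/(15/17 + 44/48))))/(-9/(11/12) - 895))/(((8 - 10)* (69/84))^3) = 485719234624418244107/3288599515668480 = 147697.90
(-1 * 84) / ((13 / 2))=-168 / 13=-12.92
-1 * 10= -10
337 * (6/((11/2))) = 4044/11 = 367.64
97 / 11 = 8.82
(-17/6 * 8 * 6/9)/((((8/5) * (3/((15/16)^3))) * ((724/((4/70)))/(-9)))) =19125/10379264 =0.00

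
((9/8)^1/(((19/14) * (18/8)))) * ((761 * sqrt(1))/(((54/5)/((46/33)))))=612605/16929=36.19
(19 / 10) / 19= 1 / 10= 0.10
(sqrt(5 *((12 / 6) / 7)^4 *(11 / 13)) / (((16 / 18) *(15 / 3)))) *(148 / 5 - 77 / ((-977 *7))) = 100143 *sqrt(715) / 2393650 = 1.12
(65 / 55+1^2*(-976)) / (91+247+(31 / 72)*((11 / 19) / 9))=-132021576 / 45779767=-2.88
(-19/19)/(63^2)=-1/3969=-0.00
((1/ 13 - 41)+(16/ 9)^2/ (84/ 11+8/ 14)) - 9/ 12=-13738505/ 332748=-41.29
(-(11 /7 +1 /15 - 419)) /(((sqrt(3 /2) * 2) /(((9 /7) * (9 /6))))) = 131469 * sqrt(6) /980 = 328.60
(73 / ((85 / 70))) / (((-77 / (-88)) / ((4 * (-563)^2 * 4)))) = 5923516672 / 17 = 348442157.18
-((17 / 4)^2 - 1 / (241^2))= -16785393 / 929296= -18.06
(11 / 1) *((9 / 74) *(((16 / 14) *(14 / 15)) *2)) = 528 / 185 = 2.85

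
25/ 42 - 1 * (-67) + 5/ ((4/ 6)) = 1577/ 21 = 75.10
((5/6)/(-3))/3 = -5/54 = -0.09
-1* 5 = -5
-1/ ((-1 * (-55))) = -0.02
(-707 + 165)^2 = 293764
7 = 7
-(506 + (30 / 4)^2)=-2249 / 4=-562.25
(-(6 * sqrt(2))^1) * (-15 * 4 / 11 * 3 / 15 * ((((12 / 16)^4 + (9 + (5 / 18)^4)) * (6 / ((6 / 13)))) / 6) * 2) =203553805 * sqrt(2) / 769824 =373.94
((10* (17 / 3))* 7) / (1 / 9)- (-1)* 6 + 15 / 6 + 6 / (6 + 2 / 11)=60851 / 17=3579.47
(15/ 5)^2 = 9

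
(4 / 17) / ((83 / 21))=84 / 1411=0.06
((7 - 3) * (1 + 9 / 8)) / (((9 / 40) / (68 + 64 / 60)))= 70448 / 27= 2609.19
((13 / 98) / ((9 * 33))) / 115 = 13 / 3347190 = 0.00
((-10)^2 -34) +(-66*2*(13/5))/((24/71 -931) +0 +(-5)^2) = 3556916/53585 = 66.38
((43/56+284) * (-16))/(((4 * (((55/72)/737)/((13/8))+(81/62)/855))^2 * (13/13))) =-60706360.95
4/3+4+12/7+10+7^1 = 505/21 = 24.05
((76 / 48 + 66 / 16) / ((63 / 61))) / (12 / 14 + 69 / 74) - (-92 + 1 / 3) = 94.76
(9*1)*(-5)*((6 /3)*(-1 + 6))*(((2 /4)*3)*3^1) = -2025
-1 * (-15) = 15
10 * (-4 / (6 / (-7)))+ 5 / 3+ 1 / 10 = 1453 / 30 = 48.43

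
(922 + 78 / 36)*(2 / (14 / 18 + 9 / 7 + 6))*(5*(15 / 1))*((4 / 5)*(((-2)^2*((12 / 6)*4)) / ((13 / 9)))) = 503042400 / 1651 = 304689.52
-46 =-46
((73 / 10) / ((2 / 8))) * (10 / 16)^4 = 9125 / 2048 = 4.46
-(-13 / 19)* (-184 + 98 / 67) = -158990 / 1273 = -124.89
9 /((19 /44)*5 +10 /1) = 396 /535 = 0.74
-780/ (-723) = 260/ 241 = 1.08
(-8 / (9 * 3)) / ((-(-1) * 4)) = -2 / 27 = -0.07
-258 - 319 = -577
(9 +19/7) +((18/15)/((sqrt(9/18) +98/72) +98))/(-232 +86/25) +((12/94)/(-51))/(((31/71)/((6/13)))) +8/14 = 9720 * sqrt(2)/36553260817 +1012001110414803806/82390282263040843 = 12.28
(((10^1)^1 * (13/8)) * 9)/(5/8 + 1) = 90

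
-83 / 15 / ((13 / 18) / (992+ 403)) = -10687.85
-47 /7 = -6.71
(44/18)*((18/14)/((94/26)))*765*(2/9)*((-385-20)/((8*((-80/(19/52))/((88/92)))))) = 15828615/484288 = 32.68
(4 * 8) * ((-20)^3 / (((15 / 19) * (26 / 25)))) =-12160000 / 39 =-311794.87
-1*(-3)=3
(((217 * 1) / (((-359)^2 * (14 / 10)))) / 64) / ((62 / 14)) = 35 / 8248384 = 0.00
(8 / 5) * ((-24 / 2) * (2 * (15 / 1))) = -576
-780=-780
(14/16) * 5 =35/8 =4.38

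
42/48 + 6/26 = 115/104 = 1.11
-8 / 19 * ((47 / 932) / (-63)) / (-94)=-0.00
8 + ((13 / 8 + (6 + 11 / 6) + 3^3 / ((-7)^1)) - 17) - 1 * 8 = -1915 / 168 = -11.40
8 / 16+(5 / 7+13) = 199 / 14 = 14.21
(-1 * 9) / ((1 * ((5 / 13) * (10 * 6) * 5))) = -39 / 500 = -0.08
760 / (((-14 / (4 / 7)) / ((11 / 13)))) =-16720 / 637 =-26.25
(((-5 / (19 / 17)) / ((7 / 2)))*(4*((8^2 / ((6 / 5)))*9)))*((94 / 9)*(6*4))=-81817600 / 133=-615169.92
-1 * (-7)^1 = 7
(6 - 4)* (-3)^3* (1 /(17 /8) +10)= -565.41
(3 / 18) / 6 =1 / 36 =0.03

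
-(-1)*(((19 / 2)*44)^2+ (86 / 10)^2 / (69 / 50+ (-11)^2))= 1069139854 / 6119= 174724.60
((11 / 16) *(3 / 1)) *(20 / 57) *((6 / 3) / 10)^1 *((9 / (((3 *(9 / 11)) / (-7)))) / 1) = -847 / 228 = -3.71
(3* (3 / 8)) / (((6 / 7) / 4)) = 21 / 4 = 5.25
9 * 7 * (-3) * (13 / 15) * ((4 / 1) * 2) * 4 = -26208 / 5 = -5241.60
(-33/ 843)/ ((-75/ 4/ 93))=1364/ 7025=0.19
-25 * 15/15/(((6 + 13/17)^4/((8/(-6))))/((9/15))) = 334084/34980125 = 0.01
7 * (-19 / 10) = -133 / 10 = -13.30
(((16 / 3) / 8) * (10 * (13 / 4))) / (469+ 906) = 13 / 825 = 0.02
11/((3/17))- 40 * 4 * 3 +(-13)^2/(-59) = -74434/177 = -420.53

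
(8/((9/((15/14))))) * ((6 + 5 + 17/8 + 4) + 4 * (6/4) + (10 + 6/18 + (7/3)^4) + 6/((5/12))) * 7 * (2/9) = 251101/2187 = 114.82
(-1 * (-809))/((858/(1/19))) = 809/16302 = 0.05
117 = 117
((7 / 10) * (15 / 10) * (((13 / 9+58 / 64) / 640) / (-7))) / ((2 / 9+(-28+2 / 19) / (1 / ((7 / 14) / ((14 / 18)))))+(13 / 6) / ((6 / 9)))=270123 / 7089664000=0.00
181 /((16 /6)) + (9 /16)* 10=147 /2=73.50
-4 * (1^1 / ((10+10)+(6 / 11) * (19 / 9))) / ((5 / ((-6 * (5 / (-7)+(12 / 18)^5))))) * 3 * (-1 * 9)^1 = 43604 / 12215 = 3.57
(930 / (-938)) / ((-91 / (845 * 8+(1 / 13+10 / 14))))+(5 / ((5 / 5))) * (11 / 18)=5363100235 / 69908202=76.72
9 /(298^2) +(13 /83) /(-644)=-84173 /593343926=-0.00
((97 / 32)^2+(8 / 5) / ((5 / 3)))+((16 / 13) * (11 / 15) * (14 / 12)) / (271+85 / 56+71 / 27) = 1405611347059 / 138452454400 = 10.15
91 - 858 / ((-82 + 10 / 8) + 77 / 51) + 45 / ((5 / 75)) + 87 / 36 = 151157849 / 193980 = 779.24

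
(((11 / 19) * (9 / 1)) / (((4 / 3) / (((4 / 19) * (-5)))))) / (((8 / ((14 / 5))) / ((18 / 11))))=-1701 / 722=-2.36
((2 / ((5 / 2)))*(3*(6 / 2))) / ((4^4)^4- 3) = 36 / 21474836465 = 0.00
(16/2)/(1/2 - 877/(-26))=104/445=0.23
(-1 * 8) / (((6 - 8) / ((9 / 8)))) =9 / 2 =4.50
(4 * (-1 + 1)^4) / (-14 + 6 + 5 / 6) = 0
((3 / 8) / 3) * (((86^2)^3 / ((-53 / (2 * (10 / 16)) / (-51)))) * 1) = 3223895154990 / 53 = 60828210471.51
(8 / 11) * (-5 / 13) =-40 / 143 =-0.28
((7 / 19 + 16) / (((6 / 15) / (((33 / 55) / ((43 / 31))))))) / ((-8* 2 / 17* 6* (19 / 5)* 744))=-26435 / 23843328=-0.00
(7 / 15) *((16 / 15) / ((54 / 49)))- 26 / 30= -2521 / 6075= -0.41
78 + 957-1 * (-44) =1079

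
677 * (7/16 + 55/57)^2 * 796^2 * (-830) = -700235797193.22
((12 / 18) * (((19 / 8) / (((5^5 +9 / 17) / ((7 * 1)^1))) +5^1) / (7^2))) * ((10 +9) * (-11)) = -14.23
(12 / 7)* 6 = 72 / 7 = 10.29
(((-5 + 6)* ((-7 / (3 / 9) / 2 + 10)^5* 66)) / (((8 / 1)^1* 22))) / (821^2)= -3 / 172554496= -0.00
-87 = -87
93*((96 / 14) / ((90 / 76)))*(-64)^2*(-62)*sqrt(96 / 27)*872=-16695267688448*sqrt(2) / 105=-224863561832.88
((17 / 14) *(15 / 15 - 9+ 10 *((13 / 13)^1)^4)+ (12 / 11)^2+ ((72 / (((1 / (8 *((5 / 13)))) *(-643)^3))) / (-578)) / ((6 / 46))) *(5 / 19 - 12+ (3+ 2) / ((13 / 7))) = -6838923768362810710 / 208955822632147591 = -32.73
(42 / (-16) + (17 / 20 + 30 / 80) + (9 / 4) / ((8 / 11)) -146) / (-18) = 23089 / 2880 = 8.02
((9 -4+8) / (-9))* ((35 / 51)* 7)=-3185 / 459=-6.94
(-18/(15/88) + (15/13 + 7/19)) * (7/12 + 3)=-1381762/3705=-372.95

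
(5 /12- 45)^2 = 286225 /144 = 1987.67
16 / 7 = 2.29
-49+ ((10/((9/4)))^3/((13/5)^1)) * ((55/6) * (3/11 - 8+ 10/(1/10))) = 810606881/28431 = 28511.37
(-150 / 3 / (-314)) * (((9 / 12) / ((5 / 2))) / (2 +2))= 15 / 1256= 0.01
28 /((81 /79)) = 2212 /81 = 27.31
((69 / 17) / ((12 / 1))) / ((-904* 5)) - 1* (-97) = 29813897 / 307360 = 97.00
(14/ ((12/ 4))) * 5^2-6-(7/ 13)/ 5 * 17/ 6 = 14347/ 130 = 110.36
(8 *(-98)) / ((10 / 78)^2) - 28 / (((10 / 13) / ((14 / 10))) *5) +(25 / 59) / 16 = -5629629611 / 118000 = -47708.73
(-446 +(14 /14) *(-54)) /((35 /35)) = -500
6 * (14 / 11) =84 / 11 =7.64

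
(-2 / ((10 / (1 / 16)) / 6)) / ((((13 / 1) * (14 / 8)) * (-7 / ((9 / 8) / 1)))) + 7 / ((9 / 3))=356801 / 152880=2.33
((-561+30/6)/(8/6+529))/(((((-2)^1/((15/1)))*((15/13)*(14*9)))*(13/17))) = 2363/33411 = 0.07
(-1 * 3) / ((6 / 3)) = -3 / 2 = -1.50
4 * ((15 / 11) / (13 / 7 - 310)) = -140 / 7909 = -0.02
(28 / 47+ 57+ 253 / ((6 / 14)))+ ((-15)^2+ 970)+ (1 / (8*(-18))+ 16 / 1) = 12581185 / 6768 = 1858.92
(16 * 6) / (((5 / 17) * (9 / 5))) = 544 / 3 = 181.33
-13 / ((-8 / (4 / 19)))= 13 / 38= 0.34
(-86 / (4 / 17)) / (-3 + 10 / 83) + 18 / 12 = 30695 / 239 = 128.43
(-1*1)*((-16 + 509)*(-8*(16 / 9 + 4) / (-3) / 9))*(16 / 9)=-3281408 / 2187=-1500.42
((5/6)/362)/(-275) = -0.00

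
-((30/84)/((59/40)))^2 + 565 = 96361485/170569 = 564.94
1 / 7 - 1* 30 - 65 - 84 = -1252 / 7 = -178.86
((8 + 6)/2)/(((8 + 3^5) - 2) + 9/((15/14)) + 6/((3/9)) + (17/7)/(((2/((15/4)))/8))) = 245/10914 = 0.02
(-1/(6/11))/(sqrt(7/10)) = -11 * sqrt(70)/42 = -2.19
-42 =-42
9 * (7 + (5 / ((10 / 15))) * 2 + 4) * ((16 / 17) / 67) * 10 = 37440 / 1139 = 32.87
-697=-697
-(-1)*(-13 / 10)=-13 / 10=-1.30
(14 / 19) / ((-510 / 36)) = -84 / 1615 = -0.05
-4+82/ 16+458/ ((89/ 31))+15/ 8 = 14465/ 89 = 162.53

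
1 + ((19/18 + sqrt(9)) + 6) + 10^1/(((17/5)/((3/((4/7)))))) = 4054/153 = 26.50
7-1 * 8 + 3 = 2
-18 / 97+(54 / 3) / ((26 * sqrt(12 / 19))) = -18 / 97+3 * sqrt(57) / 26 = 0.69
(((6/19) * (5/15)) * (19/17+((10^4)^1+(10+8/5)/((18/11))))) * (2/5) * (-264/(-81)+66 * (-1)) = -2730470512/103275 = -26438.83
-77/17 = -4.53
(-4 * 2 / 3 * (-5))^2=1600 / 9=177.78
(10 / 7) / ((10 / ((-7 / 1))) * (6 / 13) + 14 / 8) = 520 / 397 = 1.31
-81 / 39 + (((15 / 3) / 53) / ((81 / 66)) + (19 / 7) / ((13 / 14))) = 0.92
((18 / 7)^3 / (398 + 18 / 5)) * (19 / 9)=7695 / 86093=0.09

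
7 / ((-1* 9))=-7 / 9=-0.78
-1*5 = -5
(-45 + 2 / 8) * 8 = -358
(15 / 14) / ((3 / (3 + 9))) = 30 / 7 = 4.29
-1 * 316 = -316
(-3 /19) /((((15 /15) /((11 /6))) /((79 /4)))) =-869 /152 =-5.72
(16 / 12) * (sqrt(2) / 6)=0.31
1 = 1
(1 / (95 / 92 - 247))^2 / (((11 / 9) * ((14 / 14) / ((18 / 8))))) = 19044 / 625865339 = 0.00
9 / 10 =0.90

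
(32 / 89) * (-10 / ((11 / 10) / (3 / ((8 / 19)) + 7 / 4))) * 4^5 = -29081600 / 979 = -29705.41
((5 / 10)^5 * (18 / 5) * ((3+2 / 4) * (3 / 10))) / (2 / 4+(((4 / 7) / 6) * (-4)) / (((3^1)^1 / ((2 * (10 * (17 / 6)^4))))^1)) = -964467 / 1332253600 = -0.00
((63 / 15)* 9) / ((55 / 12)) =2268 / 275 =8.25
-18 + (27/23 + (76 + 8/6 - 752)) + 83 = -608.49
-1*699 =-699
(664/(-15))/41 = -664/615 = -1.08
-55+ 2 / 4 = -109 / 2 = -54.50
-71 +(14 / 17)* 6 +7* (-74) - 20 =-604.06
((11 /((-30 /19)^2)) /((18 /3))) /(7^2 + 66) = 3971 /621000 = 0.01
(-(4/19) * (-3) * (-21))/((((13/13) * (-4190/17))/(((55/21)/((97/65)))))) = 72930/772217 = 0.09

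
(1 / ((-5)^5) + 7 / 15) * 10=8744 / 1875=4.66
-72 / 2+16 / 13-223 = -3351 / 13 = -257.77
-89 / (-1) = 89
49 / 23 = 2.13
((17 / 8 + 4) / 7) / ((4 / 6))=21 / 16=1.31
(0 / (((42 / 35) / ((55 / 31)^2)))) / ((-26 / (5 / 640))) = 0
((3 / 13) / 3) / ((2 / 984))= 492 / 13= 37.85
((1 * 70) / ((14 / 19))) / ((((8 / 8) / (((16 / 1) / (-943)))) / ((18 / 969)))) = -480 / 16031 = -0.03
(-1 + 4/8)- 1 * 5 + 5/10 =-5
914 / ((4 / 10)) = 2285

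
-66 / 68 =-33 / 34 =-0.97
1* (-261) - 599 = -860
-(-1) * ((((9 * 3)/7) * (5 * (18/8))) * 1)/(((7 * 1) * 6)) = 405/392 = 1.03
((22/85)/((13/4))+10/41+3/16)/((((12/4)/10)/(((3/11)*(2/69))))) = 123481/9169732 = 0.01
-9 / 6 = -3 / 2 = -1.50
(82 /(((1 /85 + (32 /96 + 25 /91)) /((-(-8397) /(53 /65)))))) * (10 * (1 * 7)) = 72699424843500 /762299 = 95368647.79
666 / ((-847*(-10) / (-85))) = -5661 / 847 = -6.68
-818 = -818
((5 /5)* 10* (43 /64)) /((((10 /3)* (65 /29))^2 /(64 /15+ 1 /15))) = 108489 /208000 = 0.52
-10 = -10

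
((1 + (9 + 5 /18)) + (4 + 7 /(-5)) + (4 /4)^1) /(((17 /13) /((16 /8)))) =21.22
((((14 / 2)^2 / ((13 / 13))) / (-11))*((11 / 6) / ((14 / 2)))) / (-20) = 7 / 120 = 0.06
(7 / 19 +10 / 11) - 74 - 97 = -35472 / 209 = -169.72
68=68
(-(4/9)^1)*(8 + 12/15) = -3.91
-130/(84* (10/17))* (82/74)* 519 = -1513.08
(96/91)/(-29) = -96/2639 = -0.04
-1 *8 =-8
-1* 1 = -1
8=8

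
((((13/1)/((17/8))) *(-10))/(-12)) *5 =1300/51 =25.49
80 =80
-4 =-4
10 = 10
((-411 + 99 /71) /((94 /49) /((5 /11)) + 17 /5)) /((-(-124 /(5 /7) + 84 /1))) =-2544675 /4241824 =-0.60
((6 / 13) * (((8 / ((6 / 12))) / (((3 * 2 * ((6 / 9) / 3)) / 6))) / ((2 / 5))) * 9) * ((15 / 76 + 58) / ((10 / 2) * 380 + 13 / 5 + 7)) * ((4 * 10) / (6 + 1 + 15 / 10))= 1074789000 / 10023013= 107.23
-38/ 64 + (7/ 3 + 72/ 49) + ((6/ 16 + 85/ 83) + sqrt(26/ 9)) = sqrt(26)/ 3 + 1799137/ 390432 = 6.31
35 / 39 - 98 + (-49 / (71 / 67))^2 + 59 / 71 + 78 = 416753297 / 196599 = 2119.81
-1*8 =-8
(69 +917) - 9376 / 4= -1358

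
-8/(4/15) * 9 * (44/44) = -270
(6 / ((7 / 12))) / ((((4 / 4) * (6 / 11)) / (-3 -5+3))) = -660 / 7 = -94.29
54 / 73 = 0.74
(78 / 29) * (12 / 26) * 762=27432 / 29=945.93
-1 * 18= -18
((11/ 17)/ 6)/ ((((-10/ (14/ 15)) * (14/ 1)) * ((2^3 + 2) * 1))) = -11/ 153000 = -0.00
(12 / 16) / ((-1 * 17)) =-3 / 68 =-0.04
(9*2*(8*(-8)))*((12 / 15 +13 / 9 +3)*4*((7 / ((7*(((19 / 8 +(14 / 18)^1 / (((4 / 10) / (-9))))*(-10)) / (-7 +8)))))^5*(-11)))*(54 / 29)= 6681526272 / 1068445047484375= 0.00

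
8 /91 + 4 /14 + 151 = 13775 /91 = 151.37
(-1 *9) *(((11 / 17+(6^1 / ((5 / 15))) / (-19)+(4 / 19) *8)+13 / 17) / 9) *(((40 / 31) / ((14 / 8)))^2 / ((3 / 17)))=-17766400 / 2684073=-6.62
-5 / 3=-1.67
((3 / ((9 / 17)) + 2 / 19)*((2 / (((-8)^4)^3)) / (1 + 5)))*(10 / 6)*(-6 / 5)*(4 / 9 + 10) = -15463 / 26439818674176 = -0.00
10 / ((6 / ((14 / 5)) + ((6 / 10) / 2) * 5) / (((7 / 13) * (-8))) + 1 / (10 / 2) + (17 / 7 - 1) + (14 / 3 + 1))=117600 / 75847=1.55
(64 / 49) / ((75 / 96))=2048 / 1225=1.67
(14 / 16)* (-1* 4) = -7 / 2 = -3.50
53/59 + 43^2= 109144/59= 1849.90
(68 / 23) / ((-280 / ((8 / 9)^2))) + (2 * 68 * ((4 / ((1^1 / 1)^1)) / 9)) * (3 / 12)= 984776 / 65205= 15.10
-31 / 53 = -0.58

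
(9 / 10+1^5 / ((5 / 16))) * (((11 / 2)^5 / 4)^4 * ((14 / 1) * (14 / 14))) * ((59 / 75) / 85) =11391675664193038635800533 / 8556380160000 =1331366237962.13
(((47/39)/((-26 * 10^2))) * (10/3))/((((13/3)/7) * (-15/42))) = 2303/329550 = 0.01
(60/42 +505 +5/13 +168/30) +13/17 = 3969431/7735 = 513.18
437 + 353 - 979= -189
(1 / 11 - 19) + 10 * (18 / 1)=161.09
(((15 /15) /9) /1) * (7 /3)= 7 /27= 0.26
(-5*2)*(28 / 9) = -280 / 9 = -31.11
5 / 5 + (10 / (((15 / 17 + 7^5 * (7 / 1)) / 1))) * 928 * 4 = 164443 / 125003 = 1.32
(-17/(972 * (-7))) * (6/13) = 17/14742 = 0.00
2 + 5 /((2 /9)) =24.50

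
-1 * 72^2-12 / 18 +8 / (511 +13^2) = -1322087 / 255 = -5184.65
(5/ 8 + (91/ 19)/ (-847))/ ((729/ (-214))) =-406279/ 2234628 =-0.18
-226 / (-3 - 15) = 113 / 9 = 12.56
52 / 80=0.65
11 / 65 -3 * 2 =-379 / 65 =-5.83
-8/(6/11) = -44/3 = -14.67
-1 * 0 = 0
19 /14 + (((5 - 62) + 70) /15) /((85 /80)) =7757 /3570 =2.17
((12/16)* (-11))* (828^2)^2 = -3877709723712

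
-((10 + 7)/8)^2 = -289/64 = -4.52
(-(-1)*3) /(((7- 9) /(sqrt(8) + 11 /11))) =-3*sqrt(2)- 3 /2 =-5.74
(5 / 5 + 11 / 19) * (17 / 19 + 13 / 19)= 900 / 361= 2.49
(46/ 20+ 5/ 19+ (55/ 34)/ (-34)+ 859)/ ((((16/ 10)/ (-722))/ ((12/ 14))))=-5392863537/ 16184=-333221.92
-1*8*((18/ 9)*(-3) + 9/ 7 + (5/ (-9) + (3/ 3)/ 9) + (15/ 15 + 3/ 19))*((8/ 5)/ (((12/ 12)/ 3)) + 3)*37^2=681838664/ 1995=341773.77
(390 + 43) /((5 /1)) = 433 /5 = 86.60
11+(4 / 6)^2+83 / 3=352 / 9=39.11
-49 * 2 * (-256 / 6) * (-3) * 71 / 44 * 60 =-13359360 / 11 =-1214487.27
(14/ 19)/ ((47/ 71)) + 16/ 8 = 2780/ 893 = 3.11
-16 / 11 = -1.45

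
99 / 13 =7.62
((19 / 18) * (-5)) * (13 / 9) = -7.62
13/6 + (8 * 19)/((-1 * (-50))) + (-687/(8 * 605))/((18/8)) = 46678/9075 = 5.14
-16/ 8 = -2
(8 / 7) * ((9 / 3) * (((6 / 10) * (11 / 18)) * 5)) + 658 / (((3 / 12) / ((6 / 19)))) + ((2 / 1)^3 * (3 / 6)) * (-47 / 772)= 21490089 / 25669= 837.20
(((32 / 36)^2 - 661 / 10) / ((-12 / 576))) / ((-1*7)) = -423208 / 945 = -447.84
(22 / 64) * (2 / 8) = 11 / 128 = 0.09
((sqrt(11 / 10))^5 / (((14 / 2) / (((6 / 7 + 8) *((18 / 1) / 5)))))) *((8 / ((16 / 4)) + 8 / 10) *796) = 26872164 *sqrt(110) / 21875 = 12884.01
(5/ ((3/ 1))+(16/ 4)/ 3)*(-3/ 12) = -3/ 4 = -0.75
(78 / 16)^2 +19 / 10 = 8213 / 320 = 25.67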